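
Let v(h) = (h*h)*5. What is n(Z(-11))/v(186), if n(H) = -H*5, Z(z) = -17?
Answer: 17/34596 ≈ 0.00049139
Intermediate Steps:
v(h) = 5*h**2 (v(h) = h**2*5 = 5*h**2)
n(H) = -5*H
n(Z(-11))/v(186) = (-5*(-17))/((5*186**2)) = 85/((5*34596)) = 85/172980 = 85*(1/172980) = 17/34596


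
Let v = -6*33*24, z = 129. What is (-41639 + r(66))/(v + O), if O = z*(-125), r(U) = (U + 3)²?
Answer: 36878/20877 ≈ 1.7664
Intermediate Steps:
r(U) = (3 + U)²
O = -16125 (O = 129*(-125) = -16125)
v = -4752 (v = -198*24 = -4752)
(-41639 + r(66))/(v + O) = (-41639 + (3 + 66)²)/(-4752 - 16125) = (-41639 + 69²)/(-20877) = (-41639 + 4761)*(-1/20877) = -36878*(-1/20877) = 36878/20877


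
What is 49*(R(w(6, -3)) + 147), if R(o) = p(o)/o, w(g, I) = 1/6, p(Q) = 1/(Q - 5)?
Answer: 207123/29 ≈ 7142.2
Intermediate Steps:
p(Q) = 1/(-5 + Q)
w(g, I) = ⅙ (w(g, I) = 1*(⅙) = ⅙)
R(o) = 1/(o*(-5 + o)) (R(o) = 1/((-5 + o)*o) = 1/(o*(-5 + o)))
49*(R(w(6, -3)) + 147) = 49*(1/((⅙)*(-5 + ⅙)) + 147) = 49*(6/(-29/6) + 147) = 49*(6*(-6/29) + 147) = 49*(-36/29 + 147) = 49*(4227/29) = 207123/29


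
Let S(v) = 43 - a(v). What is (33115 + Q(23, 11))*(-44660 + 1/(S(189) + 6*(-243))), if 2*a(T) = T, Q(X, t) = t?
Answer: -4466330282292/3019 ≈ -1.4794e+9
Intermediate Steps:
a(T) = T/2
S(v) = 43 - v/2
(33115 + Q(23, 11))*(-44660 + 1/(S(189) + 6*(-243))) = (33115 + 11)*(-44660 + 1/((43 - ½*189) + 6*(-243))) = 33126*(-44660 + 1/((43 - 189/2) - 1458)) = 33126*(-44660 + 1/(-103/2 - 1458)) = 33126*(-44660 + 1/(-3019/2)) = 33126*(-44660 - 2/3019) = 33126*(-134828542/3019) = -4466330282292/3019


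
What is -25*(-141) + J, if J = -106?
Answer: 3419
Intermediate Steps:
-25*(-141) + J = -25*(-141) - 106 = 3525 - 106 = 3419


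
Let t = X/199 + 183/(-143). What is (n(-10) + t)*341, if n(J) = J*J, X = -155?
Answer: 86400658/2587 ≈ 33398.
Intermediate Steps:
n(J) = J**2
t = -58582/28457 (t = -155/199 + 183/(-143) = -155*1/199 + 183*(-1/143) = -155/199 - 183/143 = -58582/28457 ≈ -2.0586)
(n(-10) + t)*341 = ((-10)**2 - 58582/28457)*341 = (100 - 58582/28457)*341 = (2787118/28457)*341 = 86400658/2587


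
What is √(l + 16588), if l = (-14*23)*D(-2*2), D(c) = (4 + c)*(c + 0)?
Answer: 2*√4147 ≈ 128.79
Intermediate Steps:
D(c) = c*(4 + c) (D(c) = (4 + c)*c = c*(4 + c))
l = 0 (l = (-14*23)*((-2*2)*(4 - 2*2)) = -(-1288)*(4 - 4) = -(-1288)*0 = -322*0 = 0)
√(l + 16588) = √(0 + 16588) = √16588 = 2*√4147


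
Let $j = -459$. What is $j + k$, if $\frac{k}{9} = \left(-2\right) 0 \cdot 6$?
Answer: $-459$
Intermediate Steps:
$k = 0$ ($k = 9 \left(-2\right) 0 \cdot 6 = 9 \cdot 0 \cdot 6 = 9 \cdot 0 = 0$)
$j + k = -459 + 0 = -459$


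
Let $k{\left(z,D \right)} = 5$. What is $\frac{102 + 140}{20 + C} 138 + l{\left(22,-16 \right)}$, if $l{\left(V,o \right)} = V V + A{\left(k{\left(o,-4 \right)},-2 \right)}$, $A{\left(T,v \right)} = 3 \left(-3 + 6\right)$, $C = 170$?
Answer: $\frac{63533}{95} \approx 668.77$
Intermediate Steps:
$A{\left(T,v \right)} = 9$ ($A{\left(T,v \right)} = 3 \cdot 3 = 9$)
$l{\left(V,o \right)} = 9 + V^{2}$ ($l{\left(V,o \right)} = V V + 9 = V^{2} + 9 = 9 + V^{2}$)
$\frac{102 + 140}{20 + C} 138 + l{\left(22,-16 \right)} = \frac{102 + 140}{20 + 170} \cdot 138 + \left(9 + 22^{2}\right) = \frac{242}{190} \cdot 138 + \left(9 + 484\right) = 242 \cdot \frac{1}{190} \cdot 138 + 493 = \frac{121}{95} \cdot 138 + 493 = \frac{16698}{95} + 493 = \frac{63533}{95}$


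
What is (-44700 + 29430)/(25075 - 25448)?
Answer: 15270/373 ≈ 40.938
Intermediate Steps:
(-44700 + 29430)/(25075 - 25448) = -15270/(-373) = -15270*(-1/373) = 15270/373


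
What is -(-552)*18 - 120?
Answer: 9816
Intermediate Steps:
-(-552)*18 - 120 = -92*(-108) - 120 = 9936 - 120 = 9816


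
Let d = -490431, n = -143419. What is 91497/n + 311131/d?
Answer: -89495062096/70337123589 ≈ -1.2724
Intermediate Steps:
91497/n + 311131/d = 91497/(-143419) + 311131/(-490431) = 91497*(-1/143419) + 311131*(-1/490431) = -91497/143419 - 311131/490431 = -89495062096/70337123589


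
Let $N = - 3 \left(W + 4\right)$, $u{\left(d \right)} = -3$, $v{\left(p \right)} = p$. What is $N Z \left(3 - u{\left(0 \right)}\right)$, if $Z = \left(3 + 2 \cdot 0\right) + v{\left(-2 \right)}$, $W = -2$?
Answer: $-36$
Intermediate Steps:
$Z = 1$ ($Z = \left(3 + 2 \cdot 0\right) - 2 = \left(3 + 0\right) - 2 = 3 - 2 = 1$)
$N = -6$ ($N = - 3 \left(-2 + 4\right) = \left(-3\right) 2 = -6$)
$N Z \left(3 - u{\left(0 \right)}\right) = \left(-6\right) 1 \left(3 - -3\right) = - 6 \left(3 + 3\right) = \left(-6\right) 6 = -36$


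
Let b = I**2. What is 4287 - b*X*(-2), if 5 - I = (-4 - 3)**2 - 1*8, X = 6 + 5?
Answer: 32799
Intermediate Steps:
X = 11
I = -36 (I = 5 - ((-4 - 3)**2 - 1*8) = 5 - ((-7)**2 - 8) = 5 - (49 - 8) = 5 - 1*41 = 5 - 41 = -36)
b = 1296 (b = (-36)**2 = 1296)
4287 - b*X*(-2) = 4287 - 1296*11*(-2) = 4287 - 1296*(-22) = 4287 - 1*(-28512) = 4287 + 28512 = 32799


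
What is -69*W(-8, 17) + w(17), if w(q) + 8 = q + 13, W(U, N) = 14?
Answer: -944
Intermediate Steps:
w(q) = 5 + q (w(q) = -8 + (q + 13) = -8 + (13 + q) = 5 + q)
-69*W(-8, 17) + w(17) = -69*14 + (5 + 17) = -966 + 22 = -944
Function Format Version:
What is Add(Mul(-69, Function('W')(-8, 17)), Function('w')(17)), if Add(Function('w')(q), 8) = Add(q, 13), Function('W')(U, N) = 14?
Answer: -944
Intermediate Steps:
Function('w')(q) = Add(5, q) (Function('w')(q) = Add(-8, Add(q, 13)) = Add(-8, Add(13, q)) = Add(5, q))
Add(Mul(-69, Function('W')(-8, 17)), Function('w')(17)) = Add(Mul(-69, 14), Add(5, 17)) = Add(-966, 22) = -944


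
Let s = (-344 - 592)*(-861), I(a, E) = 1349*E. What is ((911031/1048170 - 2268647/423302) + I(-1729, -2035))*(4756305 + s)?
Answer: -564578781710292541015944/36974371445 ≈ -1.5269e+13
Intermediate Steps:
s = 805896 (s = -936*(-861) = 805896)
((911031/1048170 - 2268647/423302) + I(-1729, -2035))*(4756305 + s) = ((911031/1048170 - 2268647/423302) + 1349*(-2035))*(4756305 + 805896) = ((911031*(1/1048170) - 2268647*1/423302) - 2745215)*5562201 = ((303677/349390 - 2268647/423302) - 2745215)*5562201 = (-166023873469/36974371445 - 2745215)*5562201 = -101502765130259144/36974371445*5562201 = -564578781710292541015944/36974371445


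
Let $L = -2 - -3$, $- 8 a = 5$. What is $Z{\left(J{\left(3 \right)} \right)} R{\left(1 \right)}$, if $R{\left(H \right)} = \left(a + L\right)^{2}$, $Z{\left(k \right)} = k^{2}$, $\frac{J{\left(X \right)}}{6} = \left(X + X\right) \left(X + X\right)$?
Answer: $6561$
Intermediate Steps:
$a = - \frac{5}{8}$ ($a = \left(- \frac{1}{8}\right) 5 = - \frac{5}{8} \approx -0.625$)
$J{\left(X \right)} = 24 X^{2}$ ($J{\left(X \right)} = 6 \left(X + X\right) \left(X + X\right) = 6 \cdot 2 X 2 X = 6 \cdot 4 X^{2} = 24 X^{2}$)
$L = 1$ ($L = -2 + 3 = 1$)
$R{\left(H \right)} = \frac{9}{64}$ ($R{\left(H \right)} = \left(- \frac{5}{8} + 1\right)^{2} = \left(\frac{3}{8}\right)^{2} = \frac{9}{64}$)
$Z{\left(J{\left(3 \right)} \right)} R{\left(1 \right)} = \left(24 \cdot 3^{2}\right)^{2} \cdot \frac{9}{64} = \left(24 \cdot 9\right)^{2} \cdot \frac{9}{64} = 216^{2} \cdot \frac{9}{64} = 46656 \cdot \frac{9}{64} = 6561$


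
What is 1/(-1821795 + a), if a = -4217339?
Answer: -1/6039134 ≈ -1.6559e-7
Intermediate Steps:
1/(-1821795 + a) = 1/(-1821795 - 4217339) = 1/(-6039134) = -1/6039134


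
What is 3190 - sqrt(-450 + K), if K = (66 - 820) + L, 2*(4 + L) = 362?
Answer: 3190 - I*sqrt(1027) ≈ 3190.0 - 32.047*I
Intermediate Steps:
L = 177 (L = -4 + (1/2)*362 = -4 + 181 = 177)
K = -577 (K = (66 - 820) + 177 = -754 + 177 = -577)
3190 - sqrt(-450 + K) = 3190 - sqrt(-450 - 577) = 3190 - sqrt(-1027) = 3190 - I*sqrt(1027)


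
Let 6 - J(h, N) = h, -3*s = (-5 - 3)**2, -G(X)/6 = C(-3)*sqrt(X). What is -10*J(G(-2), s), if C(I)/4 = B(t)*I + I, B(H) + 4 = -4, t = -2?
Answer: -60 - 5040*I*sqrt(2) ≈ -60.0 - 7127.6*I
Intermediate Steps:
B(H) = -8 (B(H) = -4 - 4 = -8)
C(I) = -28*I (C(I) = 4*(-8*I + I) = 4*(-7*I) = -28*I)
G(X) = -504*sqrt(X) (G(X) = -6*(-28*(-3))*sqrt(X) = -504*sqrt(X))
s = -64/3 (s = -(-5 - 3)**2/3 = -1/3*(-8)**2 = -1/3*64 = -64/3 ≈ -21.333)
J(h, N) = 6 - h
-10*J(G(-2), s) = -10*(6 - (-504)*sqrt(-2)) = -10*(6 - (-504)*I*sqrt(2)) = -10*(6 + 504*I*sqrt(2)) = -60 - 5040*I*sqrt(2)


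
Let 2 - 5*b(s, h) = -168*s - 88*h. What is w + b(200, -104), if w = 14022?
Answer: 18912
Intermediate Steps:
b(s, h) = ⅖ + 88*h/5 + 168*s/5 (b(s, h) = ⅖ - (-168*s - 88*h)/5 = ⅖ + (88*h/5 + 168*s/5) = ⅖ + 88*h/5 + 168*s/5)
w + b(200, -104) = 14022 + (⅖ + (88/5)*(-104) + (168/5)*200) = 14022 + (⅖ - 9152/5 + 6720) = 14022 + 4890 = 18912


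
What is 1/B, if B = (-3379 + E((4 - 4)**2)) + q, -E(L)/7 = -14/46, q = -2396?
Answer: -23/132776 ≈ -0.00017322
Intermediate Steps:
E(L) = 49/23 (E(L) = -(-98)/46 = -7*(-7/23) = 49/23)
B = -132776/23 (B = (-3379 + 49/23) - 2396 = -77668/23 - 2396 = -132776/23 ≈ -5772.9)
1/B = 1/(-132776/23) = -23/132776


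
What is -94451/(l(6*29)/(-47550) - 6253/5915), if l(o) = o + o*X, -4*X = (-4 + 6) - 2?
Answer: 5239669225/58848 ≈ 89037.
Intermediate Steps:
X = 0 (X = -((-4 + 6) - 2)/4 = -(2 - 2)/4 = -¼*0 = 0)
l(o) = o (l(o) = o + o*0 = o + 0 = o)
-94451/(l(6*29)/(-47550) - 6253/5915) = -94451/((6*29)/(-47550) - 6253/5915) = -94451/(174*(-1/47550) - 6253*1/5915) = -94451/(-29/7925 - 37/35) = -94451/(-58848/55475) = -94451*(-55475/58848) = 5239669225/58848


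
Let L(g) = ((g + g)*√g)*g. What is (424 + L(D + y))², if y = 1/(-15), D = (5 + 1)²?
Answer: 182108202706796/759375 + 3449065312*√165/3375 ≈ 2.5294e+8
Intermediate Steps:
D = 36 (D = 6² = 36)
y = -1/15 ≈ -0.066667
L(g) = 2*g^(5/2) (L(g) = ((2*g)*√g)*g = (2*g^(3/2))*g = 2*g^(5/2))
(424 + L(D + y))² = (424 + 2*(36 - 1/15)^(5/2))² = (424 + 2*(539/15)^(5/2))² = (424 + 2*(2033647*√165/3375))² = (424 + 4067294*√165/3375)²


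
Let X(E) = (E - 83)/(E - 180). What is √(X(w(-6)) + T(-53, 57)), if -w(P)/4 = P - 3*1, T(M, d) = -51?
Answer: I*√7297/12 ≈ 7.1185*I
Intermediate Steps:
w(P) = 12 - 4*P (w(P) = -4*(P - 3*1) = -4*(P - 3) = -4*(-3 + P) = 12 - 4*P)
X(E) = (-83 + E)/(-180 + E)
√(X(w(-6)) + T(-53, 57)) = √((-83 + (12 - 4*(-6)))/(-180 + (12 - 4*(-6))) - 51) = √((-83 + (12 + 24))/(-180 + (12 + 24)) - 51) = √((-83 + 36)/(-180 + 36) - 51) = √(-47/(-144) - 51) = √(-1/144*(-47) - 51) = √(47/144 - 51) = √(-7297/144) = I*√7297/12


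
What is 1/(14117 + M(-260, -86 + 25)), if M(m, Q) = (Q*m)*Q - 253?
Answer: -1/953596 ≈ -1.0487e-6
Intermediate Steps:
M(m, Q) = -253 + m*Q**2 (M(m, Q) = m*Q**2 - 253 = -253 + m*Q**2)
1/(14117 + M(-260, -86 + 25)) = 1/(14117 + (-253 - 260*(-86 + 25)**2)) = 1/(14117 + (-253 - 260*(-61)**2)) = 1/(14117 + (-253 - 260*3721)) = 1/(14117 + (-253 - 967460)) = 1/(14117 - 967713) = 1/(-953596) = -1/953596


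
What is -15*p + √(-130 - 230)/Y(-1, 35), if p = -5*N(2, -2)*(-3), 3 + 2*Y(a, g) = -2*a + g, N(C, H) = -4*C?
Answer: 1800 + 6*I*√10/17 ≈ 1800.0 + 1.1161*I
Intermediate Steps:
Y(a, g) = -3/2 + g/2 - a (Y(a, g) = -3/2 + (-2*a + g)/2 = -3/2 + (g - 2*a)/2 = -3/2 + (g/2 - a) = -3/2 + g/2 - a)
p = -120 (p = -(-20)*2*(-3) = -5*(-8)*(-3) = 40*(-3) = -120)
-15*p + √(-130 - 230)/Y(-1, 35) = -15*(-120) + √(-130 - 230)/(-3/2 + (½)*35 - 1*(-1)) = 1800 + √(-360)/(-3/2 + 35/2 + 1) = 1800 + (6*I*√10)/17 = 1800 + (6*I*√10)*(1/17) = 1800 + 6*I*√10/17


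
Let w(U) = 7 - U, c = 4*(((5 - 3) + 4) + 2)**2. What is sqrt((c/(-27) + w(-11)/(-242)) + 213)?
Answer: 2*sqrt(498489)/99 ≈ 14.263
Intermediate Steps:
c = 256 (c = 4*((2 + 4) + 2)**2 = 4*(6 + 2)**2 = 4*8**2 = 4*64 = 256)
sqrt((c/(-27) + w(-11)/(-242)) + 213) = sqrt((256/(-27) + (7 - 1*(-11))/(-242)) + 213) = sqrt((256*(-1/27) + (7 + 11)*(-1/242)) + 213) = sqrt((-256/27 + 18*(-1/242)) + 213) = sqrt((-256/27 - 9/121) + 213) = sqrt(-31219/3267 + 213) = sqrt(664652/3267) = 2*sqrt(498489)/99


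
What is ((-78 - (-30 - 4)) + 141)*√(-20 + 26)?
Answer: 97*√6 ≈ 237.60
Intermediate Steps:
((-78 - (-30 - 4)) + 141)*√(-20 + 26) = ((-78 - 1*(-34)) + 141)*√6 = ((-78 + 34) + 141)*√6 = (-44 + 141)*√6 = 97*√6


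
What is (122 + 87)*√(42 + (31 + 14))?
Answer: 209*√87 ≈ 1949.4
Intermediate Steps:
(122 + 87)*√(42 + (31 + 14)) = 209*√(42 + 45) = 209*√87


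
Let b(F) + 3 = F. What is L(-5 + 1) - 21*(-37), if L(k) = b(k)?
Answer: 770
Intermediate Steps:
b(F) = -3 + F
L(k) = -3 + k
L(-5 + 1) - 21*(-37) = (-3 + (-5 + 1)) - 21*(-37) = (-3 - 4) + 777 = -7 + 777 = 770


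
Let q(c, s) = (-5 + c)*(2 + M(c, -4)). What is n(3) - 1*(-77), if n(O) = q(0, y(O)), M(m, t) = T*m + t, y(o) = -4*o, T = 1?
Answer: 87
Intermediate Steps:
M(m, t) = m + t (M(m, t) = 1*m + t = m + t)
q(c, s) = (-5 + c)*(-2 + c) (q(c, s) = (-5 + c)*(2 + (c - 4)) = (-5 + c)*(2 + (-4 + c)) = (-5 + c)*(-2 + c))
n(O) = 10 (n(O) = 10 + 0² - 7*0 = 10 + 0 + 0 = 10)
n(3) - 1*(-77) = 10 - 1*(-77) = 10 + 77 = 87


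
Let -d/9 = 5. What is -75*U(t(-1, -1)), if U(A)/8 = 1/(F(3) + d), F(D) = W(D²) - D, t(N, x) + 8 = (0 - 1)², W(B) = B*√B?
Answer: 200/7 ≈ 28.571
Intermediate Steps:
d = -45 (d = -9*5 = -45)
W(B) = B^(3/2)
t(N, x) = -7 (t(N, x) = -8 + (0 - 1)² = -8 + (-1)² = -8 + 1 = -7)
F(D) = (D²)^(3/2) - D
U(A) = -8/21 (U(A) = 8/(((3²)^(3/2) - 1*3) - 45) = 8/((9^(3/2) - 3) - 45) = 8/((27 - 3) - 45) = 8/(24 - 45) = 8/(-21) = 8*(-1/21) = -8/21)
-75*U(t(-1, -1)) = -75*(-8/21) = 200/7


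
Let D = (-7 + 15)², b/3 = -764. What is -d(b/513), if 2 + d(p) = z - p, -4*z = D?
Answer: 2314/171 ≈ 13.532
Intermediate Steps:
b = -2292 (b = 3*(-764) = -2292)
D = 64 (D = 8² = 64)
z = -16 (z = -¼*64 = -16)
d(p) = -18 - p (d(p) = -2 + (-16 - p) = -18 - p)
-d(b/513) = -(-18 - (-2292)/513) = -(-18 - 1*(-764/171)) = -(-18 + 764/171) = -1*(-2314/171) = 2314/171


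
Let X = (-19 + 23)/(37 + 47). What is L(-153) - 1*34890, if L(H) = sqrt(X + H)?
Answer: -34890 + 2*I*sqrt(16863)/21 ≈ -34890.0 + 12.367*I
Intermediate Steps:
X = 1/21 (X = 4/84 = 4*(1/84) = 1/21 ≈ 0.047619)
L(H) = sqrt(1/21 + H)
L(-153) - 1*34890 = sqrt(21 + 441*(-153))/21 - 1*34890 = sqrt(21 - 67473)/21 - 34890 = sqrt(-67452)/21 - 34890 = (2*I*sqrt(16863))/21 - 34890 = 2*I*sqrt(16863)/21 - 34890 = -34890 + 2*I*sqrt(16863)/21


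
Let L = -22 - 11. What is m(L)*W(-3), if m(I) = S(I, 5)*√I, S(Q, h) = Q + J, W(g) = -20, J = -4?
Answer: 740*I*√33 ≈ 4251.0*I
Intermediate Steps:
L = -33
S(Q, h) = -4 + Q (S(Q, h) = Q - 4 = -4 + Q)
m(I) = √I*(-4 + I) (m(I) = (-4 + I)*√I = √I*(-4 + I))
m(L)*W(-3) = (√(-33)*(-4 - 33))*(-20) = ((I*√33)*(-37))*(-20) = -37*I*√33*(-20) = 740*I*√33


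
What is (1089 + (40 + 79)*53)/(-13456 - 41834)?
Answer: -3698/27645 ≈ -0.13377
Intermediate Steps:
(1089 + (40 + 79)*53)/(-13456 - 41834) = (1089 + 119*53)/(-55290) = (1089 + 6307)*(-1/55290) = 7396*(-1/55290) = -3698/27645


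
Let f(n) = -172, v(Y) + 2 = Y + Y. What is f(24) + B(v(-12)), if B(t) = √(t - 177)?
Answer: -172 + I*√203 ≈ -172.0 + 14.248*I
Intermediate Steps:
v(Y) = -2 + 2*Y (v(Y) = -2 + (Y + Y) = -2 + 2*Y)
B(t) = √(-177 + t)
f(24) + B(v(-12)) = -172 + √(-177 + (-2 + 2*(-12))) = -172 + √(-177 + (-2 - 24)) = -172 + √(-177 - 26) = -172 + √(-203) = -172 + I*√203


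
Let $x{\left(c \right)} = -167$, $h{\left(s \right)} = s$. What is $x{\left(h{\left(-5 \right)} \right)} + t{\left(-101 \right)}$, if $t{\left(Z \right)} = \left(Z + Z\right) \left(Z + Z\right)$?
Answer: $40637$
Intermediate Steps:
$t{\left(Z \right)} = 4 Z^{2}$ ($t{\left(Z \right)} = 2 Z 2 Z = 4 Z^{2}$)
$x{\left(h{\left(-5 \right)} \right)} + t{\left(-101 \right)} = -167 + 4 \left(-101\right)^{2} = -167 + 4 \cdot 10201 = -167 + 40804 = 40637$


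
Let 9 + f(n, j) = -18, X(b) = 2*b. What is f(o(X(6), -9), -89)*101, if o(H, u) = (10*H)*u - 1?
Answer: -2727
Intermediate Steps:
o(H, u) = -1 + 10*H*u (o(H, u) = 10*H*u - 1 = -1 + 10*H*u)
f(n, j) = -27 (f(n, j) = -9 - 18 = -27)
f(o(X(6), -9), -89)*101 = -27*101 = -2727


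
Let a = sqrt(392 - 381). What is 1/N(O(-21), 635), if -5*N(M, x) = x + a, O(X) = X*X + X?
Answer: -3175/403214 + 5*sqrt(11)/403214 ≈ -0.0078331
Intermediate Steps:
O(X) = X + X**2 (O(X) = X**2 + X = X + X**2)
a = sqrt(11) ≈ 3.3166
N(M, x) = -x/5 - sqrt(11)/5 (N(M, x) = -(x + sqrt(11))/5 = -x/5 - sqrt(11)/5)
1/N(O(-21), 635) = 1/(-1/5*635 - sqrt(11)/5) = 1/(-127 - sqrt(11)/5)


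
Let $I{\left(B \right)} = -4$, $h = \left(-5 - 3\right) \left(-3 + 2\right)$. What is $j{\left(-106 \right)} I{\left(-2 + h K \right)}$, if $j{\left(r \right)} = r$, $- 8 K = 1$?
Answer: $424$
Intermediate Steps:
$K = - \frac{1}{8}$ ($K = \left(- \frac{1}{8}\right) 1 = - \frac{1}{8} \approx -0.125$)
$h = 8$ ($h = \left(-8\right) \left(-1\right) = 8$)
$j{\left(-106 \right)} I{\left(-2 + h K \right)} = \left(-106\right) \left(-4\right) = 424$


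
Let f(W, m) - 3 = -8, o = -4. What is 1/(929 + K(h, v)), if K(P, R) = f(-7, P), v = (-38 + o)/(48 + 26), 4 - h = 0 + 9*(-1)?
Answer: 1/924 ≈ 0.0010823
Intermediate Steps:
h = 13 (h = 4 - (0 + 9*(-1)) = 4 - (0 - 9) = 4 - 1*(-9) = 4 + 9 = 13)
f(W, m) = -5 (f(W, m) = 3 - 8 = -5)
v = -21/37 (v = (-38 - 4)/(48 + 26) = -42/74 = -42*1/74 = -21/37 ≈ -0.56757)
K(P, R) = -5
1/(929 + K(h, v)) = 1/(929 - 5) = 1/924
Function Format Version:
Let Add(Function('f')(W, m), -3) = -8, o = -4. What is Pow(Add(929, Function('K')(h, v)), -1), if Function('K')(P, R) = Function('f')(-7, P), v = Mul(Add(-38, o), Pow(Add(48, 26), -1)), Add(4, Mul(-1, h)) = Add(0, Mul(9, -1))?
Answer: Rational(1, 924) ≈ 0.0010823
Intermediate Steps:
h = 13 (h = Add(4, Mul(-1, Add(0, Mul(9, -1)))) = Add(4, Mul(-1, Add(0, -9))) = Add(4, Mul(-1, -9)) = Add(4, 9) = 13)
Function('f')(W, m) = -5 (Function('f')(W, m) = Add(3, -8) = -5)
v = Rational(-21, 37) (v = Mul(Add(-38, -4), Pow(Add(48, 26), -1)) = Mul(-42, Pow(74, -1)) = Mul(-42, Rational(1, 74)) = Rational(-21, 37) ≈ -0.56757)
Function('K')(P, R) = -5
Pow(Add(929, Function('K')(h, v)), -1) = Pow(Add(929, -5), -1) = Pow(924, -1) = Rational(1, 924)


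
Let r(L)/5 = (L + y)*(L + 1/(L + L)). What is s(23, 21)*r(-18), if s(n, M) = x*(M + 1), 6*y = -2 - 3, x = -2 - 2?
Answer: -4033535/27 ≈ -1.4939e+5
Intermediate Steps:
x = -4
y = -⅚ (y = (-2 - 3)/6 = (⅙)*(-5) = -⅚ ≈ -0.83333)
r(L) = 5*(-⅚ + L)*(L + 1/(2*L)) (r(L) = 5*((L - ⅚)*(L + 1/(L + L))) = 5*((-⅚ + L)*(L + 1/(2*L))) = 5*(-⅚ + L)*(L + 1/(2*L)))
s(n, M) = -4 - 4*M (s(n, M) = -4*(M + 1) = -4*(1 + M) = -4 - 4*M)
s(23, 21)*r(-18) = (-4 - 4*21)*((5/12)*(-5 + 2*(-18)*(3 - 5*(-18) + 6*(-18)²))/(-18)) = (-4 - 84)*((5/12)*(-1/18)*(-5 + 2*(-18)*(3 + 90 + 6*324))) = -110*(-1)*(-5 + 2*(-18)*(3 + 90 + 1944))/(3*18) = -110*(-1)*(-5 + 2*(-18)*2037)/(3*18) = -110*(-1)*(-5 - 73332)/(3*18) = -110*(-1)*(-73337)/(3*18) = -88*366685/216 = -4033535/27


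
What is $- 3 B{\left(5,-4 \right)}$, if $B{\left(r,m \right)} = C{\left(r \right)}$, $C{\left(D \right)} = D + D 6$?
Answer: $-105$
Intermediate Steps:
$C{\left(D \right)} = 7 D$ ($C{\left(D \right)} = D + 6 D = 7 D$)
$B{\left(r,m \right)} = 7 r$
$- 3 B{\left(5,-4 \right)} = - 3 \cdot 7 \cdot 5 = \left(-3\right) 35 = -105$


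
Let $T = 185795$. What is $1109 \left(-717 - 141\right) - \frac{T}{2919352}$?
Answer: $- \frac{2777827839539}{2919352} \approx -9.5152 \cdot 10^{5}$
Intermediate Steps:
$1109 \left(-717 - 141\right) - \frac{T}{2919352} = 1109 \left(-717 - 141\right) - \frac{185795}{2919352} = 1109 \left(-858\right) - 185795 \cdot \frac{1}{2919352} = -951522 - \frac{185795}{2919352} = - \frac{2777827839539}{2919352}$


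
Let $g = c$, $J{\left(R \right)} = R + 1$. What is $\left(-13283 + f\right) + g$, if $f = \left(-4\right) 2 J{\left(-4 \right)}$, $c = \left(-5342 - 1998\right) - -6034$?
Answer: $-14565$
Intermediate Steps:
$c = -1306$ ($c = \left(-5342 - 1998\right) + 6034 = -7340 + 6034 = -1306$)
$J{\left(R \right)} = 1 + R$
$g = -1306$
$f = 24$ ($f = \left(-4\right) 2 \left(1 - 4\right) = \left(-8\right) \left(-3\right) = 24$)
$\left(-13283 + f\right) + g = \left(-13283 + 24\right) - 1306 = -13259 - 1306 = -14565$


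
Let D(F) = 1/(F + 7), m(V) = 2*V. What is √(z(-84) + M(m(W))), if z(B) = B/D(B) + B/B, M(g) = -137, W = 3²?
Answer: 2*√1583 ≈ 79.574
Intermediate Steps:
W = 9
D(F) = 1/(7 + F)
z(B) = 1 + B*(7 + B) (z(B) = B/(1/(7 + B)) + B/B = B*(7 + B) + 1 = 1 + B*(7 + B))
√(z(-84) + M(m(W))) = √((1 - 84*(7 - 84)) - 137) = √((1 - 84*(-77)) - 137) = √((1 + 6468) - 137) = √(6469 - 137) = √6332 = 2*√1583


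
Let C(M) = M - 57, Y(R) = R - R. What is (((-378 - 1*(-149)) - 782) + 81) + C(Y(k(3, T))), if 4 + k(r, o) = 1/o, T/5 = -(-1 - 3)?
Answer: -987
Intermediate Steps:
T = 20 (T = 5*(-(-1 - 3)) = 5*(-1*(-4)) = 5*4 = 20)
k(r, o) = -4 + 1/o
Y(R) = 0
C(M) = -57 + M
(((-378 - 1*(-149)) - 782) + 81) + C(Y(k(3, T))) = (((-378 - 1*(-149)) - 782) + 81) + (-57 + 0) = (((-378 + 149) - 782) + 81) - 57 = ((-229 - 782) + 81) - 57 = (-1011 + 81) - 57 = -930 - 57 = -987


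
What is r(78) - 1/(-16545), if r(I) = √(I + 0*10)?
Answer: 1/16545 + √78 ≈ 8.8318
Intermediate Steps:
r(I) = √I (r(I) = √(I + 0) = √I)
r(78) - 1/(-16545) = √78 - 1/(-16545) = √78 - 1*(-1/16545) = √78 + 1/16545 = 1/16545 + √78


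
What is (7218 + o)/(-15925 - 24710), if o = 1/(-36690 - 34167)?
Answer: -102289165/575854839 ≈ -0.17763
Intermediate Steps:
o = -1/70857 (o = 1/(-70857) = -1/70857 ≈ -1.4113e-5)
(7218 + o)/(-15925 - 24710) = (7218 - 1/70857)/(-15925 - 24710) = (511445825/70857)/(-40635) = (511445825/70857)*(-1/40635) = -102289165/575854839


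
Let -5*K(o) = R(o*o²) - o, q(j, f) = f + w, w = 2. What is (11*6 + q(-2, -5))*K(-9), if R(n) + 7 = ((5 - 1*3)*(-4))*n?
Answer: -367542/5 ≈ -73508.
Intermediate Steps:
q(j, f) = 2 + f (q(j, f) = f + 2 = 2 + f)
R(n) = -7 - 8*n (R(n) = -7 + ((5 - 1*3)*(-4))*n = -7 + ((5 - 3)*(-4))*n = -7 + (2*(-4))*n = -7 - 8*n)
K(o) = 7/5 + o/5 + 8*o³/5 (K(o) = -((-7 - 8*o*o²) - o)/5 = -((-7 - 8*o³) - o)/5 = -(-7 - o - 8*o³)/5 = 7/5 + o/5 + 8*o³/5)
(11*6 + q(-2, -5))*K(-9) = (11*6 + (2 - 5))*(7/5 + (⅕)*(-9) + (8/5)*(-9)³) = (66 - 3)*(7/5 - 9/5 + (8/5)*(-729)) = 63*(7/5 - 9/5 - 5832/5) = 63*(-5834/5) = -367542/5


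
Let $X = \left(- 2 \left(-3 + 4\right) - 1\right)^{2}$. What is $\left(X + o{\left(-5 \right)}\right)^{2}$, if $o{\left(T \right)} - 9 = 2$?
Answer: $400$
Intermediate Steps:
$o{\left(T \right)} = 11$ ($o{\left(T \right)} = 9 + 2 = 11$)
$X = 9$ ($X = \left(\left(-2\right) 1 - 1\right)^{2} = \left(-2 - 1\right)^{2} = \left(-3\right)^{2} = 9$)
$\left(X + o{\left(-5 \right)}\right)^{2} = \left(9 + 11\right)^{2} = 20^{2} = 400$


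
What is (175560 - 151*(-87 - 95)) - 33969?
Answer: 169073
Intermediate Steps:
(175560 - 151*(-87 - 95)) - 33969 = (175560 - 151*(-182)) - 33969 = (175560 + 27482) - 33969 = 203042 - 33969 = 169073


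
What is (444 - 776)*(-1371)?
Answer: 455172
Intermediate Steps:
(444 - 776)*(-1371) = -332*(-1371) = 455172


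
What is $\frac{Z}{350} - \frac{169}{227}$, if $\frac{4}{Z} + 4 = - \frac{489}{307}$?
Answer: $- \frac{50919653}{68207825} \approx -0.74654$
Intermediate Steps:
$Z = - \frac{1228}{1717}$ ($Z = \frac{4}{-4 - \frac{489}{307}} = \frac{4}{- \frac{1717}{307}} = 4 \left(- \frac{307}{1717}\right) = - \frac{1228}{1717} \approx -0.7152$)
$\frac{Z}{350} - \frac{169}{227} = - \frac{1228}{1717 \cdot 350} - \frac{169}{227} = \left(- \frac{1228}{1717}\right) \frac{1}{350} - \frac{169}{227} = - \frac{614}{300475} - \frac{169}{227} = - \frac{50919653}{68207825}$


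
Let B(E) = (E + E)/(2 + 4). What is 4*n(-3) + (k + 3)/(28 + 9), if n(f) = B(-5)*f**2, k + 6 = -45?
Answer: -2268/37 ≈ -61.297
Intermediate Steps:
k = -51 (k = -6 - 45 = -51)
B(E) = E/3 (B(E) = (2*E)/6 = (2*E)*(1/6) = E/3)
n(f) = -5*f**2/3 (n(f) = ((1/3)*(-5))*f**2 = -5*f**2/3)
4*n(-3) + (k + 3)/(28 + 9) = 4*(-5/3*(-3)**2) + (-51 + 3)/(28 + 9) = 4*(-5/3*9) - 48/37 = 4*(-15) - 48*1/37 = -60 - 48/37 = -2268/37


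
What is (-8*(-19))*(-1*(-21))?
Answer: 3192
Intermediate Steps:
(-8*(-19))*(-1*(-21)) = 152*21 = 3192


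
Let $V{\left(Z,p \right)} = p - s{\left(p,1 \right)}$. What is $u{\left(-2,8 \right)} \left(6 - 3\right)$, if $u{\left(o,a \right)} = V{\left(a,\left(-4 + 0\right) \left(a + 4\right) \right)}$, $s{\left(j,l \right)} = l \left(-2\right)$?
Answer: $-138$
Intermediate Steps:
$s{\left(j,l \right)} = - 2 l$
$V{\left(Z,p \right)} = 2 + p$ ($V{\left(Z,p \right)} = p - \left(-2\right) 1 = p - -2 = p + 2 = 2 + p$)
$u{\left(o,a \right)} = -14 - 4 a$ ($u{\left(o,a \right)} = 2 + \left(-4 + 0\right) \left(a + 4\right) = 2 - 4 \left(4 + a\right) = 2 - \left(16 + 4 a\right) = -14 - 4 a$)
$u{\left(-2,8 \right)} \left(6 - 3\right) = \left(-14 - 32\right) \left(6 - 3\right) = \left(-14 - 32\right) 3 = \left(-46\right) 3 = -138$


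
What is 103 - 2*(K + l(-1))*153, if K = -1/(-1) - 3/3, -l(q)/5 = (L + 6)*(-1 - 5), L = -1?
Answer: -45797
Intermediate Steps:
l(q) = 150 (l(q) = -5*(-1 + 6)*(-1 - 5) = -25*(-6) = -5*(-30) = 150)
K = 0 (K = -1*(-1) - 3*1/3 = 1 - 1 = 0)
103 - 2*(K + l(-1))*153 = 103 - 2*(0 + 150)*153 = 103 - 2*150*153 = 103 - 300*153 = 103 - 45900 = -45797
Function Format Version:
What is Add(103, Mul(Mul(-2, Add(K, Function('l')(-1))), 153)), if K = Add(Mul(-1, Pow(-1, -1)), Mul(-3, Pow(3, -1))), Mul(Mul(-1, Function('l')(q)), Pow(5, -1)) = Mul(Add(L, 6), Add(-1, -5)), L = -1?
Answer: -45797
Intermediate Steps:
Function('l')(q) = 150 (Function('l')(q) = Mul(-5, Mul(Add(-1, 6), Add(-1, -5))) = Mul(-5, Mul(5, -6)) = Mul(-5, -30) = 150)
K = 0 (K = Add(Mul(-1, -1), Mul(-3, Rational(1, 3))) = Add(1, -1) = 0)
Add(103, Mul(Mul(-2, Add(K, Function('l')(-1))), 153)) = Add(103, Mul(Mul(-2, Add(0, 150)), 153)) = Add(103, Mul(Mul(-2, 150), 153)) = Add(103, Mul(-300, 153)) = Add(103, -45900) = -45797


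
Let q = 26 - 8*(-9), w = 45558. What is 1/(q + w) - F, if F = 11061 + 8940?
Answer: -913165655/45656 ≈ -20001.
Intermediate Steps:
q = 98 (q = 26 + 72 = 98)
F = 20001
1/(q + w) - F = 1/(98 + 45558) - 1*20001 = 1/45656 - 20001 = -913165655/45656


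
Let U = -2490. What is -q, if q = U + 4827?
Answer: -2337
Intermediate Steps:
q = 2337 (q = -2490 + 4827 = 2337)
-q = -1*2337 = -2337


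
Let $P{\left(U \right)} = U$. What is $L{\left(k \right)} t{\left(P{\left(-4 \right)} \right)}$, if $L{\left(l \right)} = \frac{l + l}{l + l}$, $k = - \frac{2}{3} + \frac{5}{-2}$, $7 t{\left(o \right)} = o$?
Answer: $- \frac{4}{7} \approx -0.57143$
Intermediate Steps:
$t{\left(o \right)} = \frac{o}{7}$
$k = - \frac{19}{6}$ ($k = \left(-2\right) \frac{1}{3} + 5 \left(- \frac{1}{2}\right) = - \frac{2}{3} - \frac{5}{2} = - \frac{19}{6} \approx -3.1667$)
$L{\left(l \right)} = 1$ ($L{\left(l \right)} = \frac{2 l}{2 l} = 2 l \frac{1}{2 l} = 1$)
$L{\left(k \right)} t{\left(P{\left(-4 \right)} \right)} = 1 \cdot \frac{1}{7} \left(-4\right) = 1 \left(- \frac{4}{7}\right) = - \frac{4}{7}$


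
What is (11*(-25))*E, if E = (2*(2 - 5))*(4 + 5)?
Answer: 14850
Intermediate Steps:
E = -54 (E = (2*(-3))*9 = -6*9 = -54)
(11*(-25))*E = (11*(-25))*(-54) = -275*(-54) = 14850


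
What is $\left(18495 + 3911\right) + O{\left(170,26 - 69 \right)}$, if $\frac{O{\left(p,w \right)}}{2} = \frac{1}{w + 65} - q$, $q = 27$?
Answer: $\frac{245873}{11} \approx 22352.0$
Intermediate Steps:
$O{\left(p,w \right)} = -54 + \frac{2}{65 + w}$ ($O{\left(p,w \right)} = 2 \left(\frac{1}{w + 65} - 27\right) = 2 \left(\frac{1}{65 + w} - 27\right) = 2 \left(-27 + \frac{1}{65 + w}\right) = -54 + \frac{2}{65 + w}$)
$\left(18495 + 3911\right) + O{\left(170,26 - 69 \right)} = \left(18495 + 3911\right) + \frac{2 \left(-1754 - 27 \left(26 - 69\right)\right)}{65 + \left(26 - 69\right)} = 22406 + \frac{2 \left(-1754 - -1161\right)}{65 - 43} = 22406 + \frac{2 \left(-1754 + 1161\right)}{22} = 22406 + 2 \cdot \frac{1}{22} \left(-593\right) = 22406 - \frac{593}{11} = \frac{245873}{11}$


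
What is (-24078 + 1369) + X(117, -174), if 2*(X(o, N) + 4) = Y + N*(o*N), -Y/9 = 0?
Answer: 1748433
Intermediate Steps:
Y = 0 (Y = -9*0 = 0)
X(o, N) = -4 + o*N²/2 (X(o, N) = -4 + (0 + N*(o*N))/2 = -4 + (0 + N*(N*o))/2 = -4 + (0 + o*N²)/2 = -4 + (o*N²)/2 = -4 + o*N²/2)
(-24078 + 1369) + X(117, -174) = (-24078 + 1369) + (-4 + (½)*117*(-174)²) = -22709 + (-4 + (½)*117*30276) = -22709 + (-4 + 1771146) = -22709 + 1771142 = 1748433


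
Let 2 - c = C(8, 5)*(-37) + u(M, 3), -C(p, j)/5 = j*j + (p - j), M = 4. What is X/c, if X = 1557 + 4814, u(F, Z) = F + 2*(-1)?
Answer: -6371/5180 ≈ -1.2299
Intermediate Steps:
u(F, Z) = -2 + F (u(F, Z) = F - 2 = -2 + F)
C(p, j) = -5*p - 5*j² + 5*j (C(p, j) = -5*(j*j + (p - j)) = -5*(j² + (p - j)) = -5*(p + j² - j) = -5*p - 5*j² + 5*j)
c = -5180 (c = 2 - ((-5*8 - 5*5² + 5*5)*(-37) + (-2 + 4)) = 2 - ((-40 - 5*25 + 25)*(-37) + 2) = 2 - ((-40 - 125 + 25)*(-37) + 2) = 2 - (-140*(-37) + 2) = 2 - (5180 + 2) = 2 - 1*5182 = 2 - 5182 = -5180)
X = 6371
X/c = 6371/(-5180) = 6371*(-1/5180) = -6371/5180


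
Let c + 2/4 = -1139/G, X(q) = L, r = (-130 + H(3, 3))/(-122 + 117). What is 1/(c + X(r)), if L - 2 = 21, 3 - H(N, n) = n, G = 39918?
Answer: 19959/448508 ≈ 0.044501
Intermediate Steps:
H(N, n) = 3 - n
L = 23 (L = 2 + 21 = 23)
r = 26 (r = (-130 + (3 - 1*3))/(-122 + 117) = (-130 + (3 - 3))/(-5) = (-130 + 0)*(-1/5) = -130*(-1/5) = 26)
X(q) = 23
c = -10549/19959 (c = -1/2 - 1139/39918 = -10549/19959 ≈ -0.52853)
1/(c + X(r)) = 1/(-10549/19959 + 23) = 1/(448508/19959) = 19959/448508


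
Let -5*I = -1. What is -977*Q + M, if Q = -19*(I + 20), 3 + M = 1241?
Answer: 1881053/5 ≈ 3.7621e+5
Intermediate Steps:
I = ⅕ (I = -⅕*(-1) = ⅕ ≈ 0.20000)
M = 1238 (M = -3 + 1241 = 1238)
Q = -1919/5 (Q = -19*(⅕ + 20) = -19*101/5 = -1919/5 ≈ -383.80)
-977*Q + M = -977*(-1919/5) + 1238 = 1874863/5 + 1238 = 1881053/5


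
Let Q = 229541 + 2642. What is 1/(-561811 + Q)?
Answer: -1/329628 ≈ -3.0337e-6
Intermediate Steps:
Q = 232183
1/(-561811 + Q) = 1/(-561811 + 232183) = 1/(-329628) = -1/329628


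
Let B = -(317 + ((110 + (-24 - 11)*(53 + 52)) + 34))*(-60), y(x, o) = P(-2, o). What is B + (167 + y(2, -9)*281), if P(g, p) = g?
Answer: -193235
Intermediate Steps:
y(x, o) = -2
B = -192840 (B = -(317 + ((110 - 35*105) + 34))*(-60) = -(317 + ((110 - 3675) + 34))*(-60) = -(317 + (-3565 + 34))*(-60) = -(317 - 3531)*(-60) = -(-3214)*(-60) = -1*192840 = -192840)
B + (167 + y(2, -9)*281) = -192840 + (167 - 2*281) = -192840 + (167 - 562) = -192840 - 395 = -193235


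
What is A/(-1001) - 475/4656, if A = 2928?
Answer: -14108243/4660656 ≈ -3.0271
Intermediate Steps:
A/(-1001) - 475/4656 = 2928/(-1001) - 475/4656 = 2928*(-1/1001) - 475*1/4656 = -2928/1001 - 475/4656 = -14108243/4660656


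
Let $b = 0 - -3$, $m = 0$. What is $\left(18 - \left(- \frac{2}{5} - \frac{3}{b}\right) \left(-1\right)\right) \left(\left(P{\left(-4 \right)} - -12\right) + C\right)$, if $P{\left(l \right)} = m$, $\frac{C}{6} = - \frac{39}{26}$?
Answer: $\frac{249}{5} \approx 49.8$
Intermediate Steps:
$C = -9$ ($C = 6 \left(- \frac{39}{26}\right) = 6 \left(\left(-39\right) \frac{1}{26}\right) = 6 \left(- \frac{3}{2}\right) = -9$)
$b = 3$ ($b = 0 + 3 = 3$)
$P{\left(l \right)} = 0$
$\left(18 - \left(- \frac{2}{5} - \frac{3}{b}\right) \left(-1\right)\right) \left(\left(P{\left(-4 \right)} - -12\right) + C\right) = \left(18 - \left(- \frac{2}{5} - \frac{3}{3}\right) \left(-1\right)\right) \left(\left(0 - -12\right) - 9\right) = \left(18 - \left(\left(-2\right) \frac{1}{5} - 1\right) \left(-1\right)\right) \left(\left(0 + 12\right) - 9\right) = \left(18 - \left(- \frac{2}{5} - 1\right) \left(-1\right)\right) \left(12 - 9\right) = \left(18 - \left(- \frac{7}{5}\right) \left(-1\right)\right) 3 = \left(18 - \frac{7}{5}\right) 3 = \frac{83}{5} \cdot 3 = \frac{249}{5}$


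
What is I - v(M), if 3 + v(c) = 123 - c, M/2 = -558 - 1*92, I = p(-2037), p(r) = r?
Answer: -3457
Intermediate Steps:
I = -2037
M = -1300 (M = 2*(-558 - 1*92) = 2*(-558 - 92) = 2*(-650) = -1300)
v(c) = 120 - c (v(c) = -3 + (123 - c) = 120 - c)
I - v(M) = -2037 - (120 - 1*(-1300)) = -2037 - (120 + 1300) = -2037 - 1*1420 = -2037 - 1420 = -3457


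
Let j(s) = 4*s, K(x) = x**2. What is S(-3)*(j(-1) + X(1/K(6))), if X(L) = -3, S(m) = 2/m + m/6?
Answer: 49/6 ≈ 8.1667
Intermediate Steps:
S(m) = 2/m + m/6 (S(m) = 2/m + m*(1/6) = 2/m + m/6)
S(-3)*(j(-1) + X(1/K(6))) = (2/(-3) + (1/6)*(-3))*(4*(-1) - 3) = (2*(-1/3) - 1/2)*(-4 - 3) = (-2/3 - 1/2)*(-7) = -7/6*(-7) = 49/6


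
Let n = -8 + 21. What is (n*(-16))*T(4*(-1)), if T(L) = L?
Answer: 832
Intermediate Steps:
n = 13
(n*(-16))*T(4*(-1)) = (13*(-16))*(4*(-1)) = -208*(-4) = 832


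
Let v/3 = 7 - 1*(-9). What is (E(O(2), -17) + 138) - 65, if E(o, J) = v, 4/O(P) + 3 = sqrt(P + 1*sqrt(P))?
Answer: 121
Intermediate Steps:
v = 48 (v = 3*(7 - 1*(-9)) = 3*(7 + 9) = 3*16 = 48)
O(P) = 4/(-3 + sqrt(P + sqrt(P))) (O(P) = 4/(-3 + sqrt(P + 1*sqrt(P))) = 4/(-3 + sqrt(P + sqrt(P))))
E(o, J) = 48
(E(O(2), -17) + 138) - 65 = (48 + 138) - 65 = 186 - 65 = 121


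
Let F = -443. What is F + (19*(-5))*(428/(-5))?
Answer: 7689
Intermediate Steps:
F + (19*(-5))*(428/(-5)) = -443 + (19*(-5))*(428/(-5)) = -443 - 40660*(-1)/5 = -443 - 95*(-428/5) = -443 + 8132 = 7689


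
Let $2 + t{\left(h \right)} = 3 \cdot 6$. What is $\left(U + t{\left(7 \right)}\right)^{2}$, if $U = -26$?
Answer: $100$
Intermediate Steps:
$t{\left(h \right)} = 16$ ($t{\left(h \right)} = -2 + 3 \cdot 6 = -2 + 18 = 16$)
$\left(U + t{\left(7 \right)}\right)^{2} = \left(-26 + 16\right)^{2} = \left(-10\right)^{2} = 100$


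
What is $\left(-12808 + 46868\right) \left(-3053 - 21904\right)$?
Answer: $-850035420$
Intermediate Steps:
$\left(-12808 + 46868\right) \left(-3053 - 21904\right) = 34060 \left(-24957\right) = -850035420$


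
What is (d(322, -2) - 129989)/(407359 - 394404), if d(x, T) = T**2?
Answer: -25997/2591 ≈ -10.034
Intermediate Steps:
(d(322, -2) - 129989)/(407359 - 394404) = ((-2)**2 - 129989)/(407359 - 394404) = (4 - 129989)/12955 = -129985*1/12955 = -25997/2591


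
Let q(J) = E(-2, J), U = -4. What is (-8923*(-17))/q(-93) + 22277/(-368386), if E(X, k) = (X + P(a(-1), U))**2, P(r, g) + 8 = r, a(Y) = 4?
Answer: 27940019377/6630948 ≈ 4213.6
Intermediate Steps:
P(r, g) = -8 + r
E(X, k) = (-4 + X)**2 (E(X, k) = (X + (-8 + 4))**2 = (X - 4)**2 = (-4 + X)**2)
q(J) = 36 (q(J) = (-4 - 2)**2 = (-6)**2 = 36)
(-8923*(-17))/q(-93) + 22277/(-368386) = -8923*(-17)/36 + 22277/(-368386) = 151691*(1/36) + 22277*(-1/368386) = 151691/36 - 22277/368386 = 27940019377/6630948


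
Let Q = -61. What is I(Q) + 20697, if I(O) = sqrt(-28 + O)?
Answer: 20697 + I*sqrt(89) ≈ 20697.0 + 9.434*I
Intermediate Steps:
I(Q) + 20697 = sqrt(-28 - 61) + 20697 = sqrt(-89) + 20697 = I*sqrt(89) + 20697 = 20697 + I*sqrt(89)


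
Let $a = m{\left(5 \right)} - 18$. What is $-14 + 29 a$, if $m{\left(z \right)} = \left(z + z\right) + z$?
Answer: $-101$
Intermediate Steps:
$m{\left(z \right)} = 3 z$ ($m{\left(z \right)} = 2 z + z = 3 z$)
$a = -3$ ($a = 3 \cdot 5 - 18 = 15 - 18 = -3$)
$-14 + 29 a = -14 + 29 \left(-3\right) = -14 - 87 = -101$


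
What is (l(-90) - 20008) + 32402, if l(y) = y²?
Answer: 20494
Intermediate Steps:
(l(-90) - 20008) + 32402 = ((-90)² - 20008) + 32402 = (8100 - 20008) + 32402 = -11908 + 32402 = 20494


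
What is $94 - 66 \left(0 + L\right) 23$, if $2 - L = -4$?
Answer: $-9014$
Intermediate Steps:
$L = 6$ ($L = 2 - -4 = 2 + 4 = 6$)
$94 - 66 \left(0 + L\right) 23 = 94 - 66 \left(0 + 6\right) 23 = 94 - 66 \cdot 6 \cdot 23 = 94 - 9108 = -9014$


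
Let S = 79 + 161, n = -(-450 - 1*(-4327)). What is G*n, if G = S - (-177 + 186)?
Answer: -895587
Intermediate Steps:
n = -3877 (n = -(-450 + 4327) = -1*3877 = -3877)
S = 240
G = 231 (G = 240 - (-177 + 186) = 240 - 1*9 = 240 - 9 = 231)
G*n = 231*(-3877) = -895587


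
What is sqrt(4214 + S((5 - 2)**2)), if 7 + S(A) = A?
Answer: 2*sqrt(1054) ≈ 64.931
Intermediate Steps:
S(A) = -7 + A
sqrt(4214 + S((5 - 2)**2)) = sqrt(4214 + (-7 + (5 - 2)**2)) = sqrt(4214 + (-7 + 3**2)) = sqrt(4214 + (-7 + 9)) = sqrt(4214 + 2) = sqrt(4216) = 2*sqrt(1054)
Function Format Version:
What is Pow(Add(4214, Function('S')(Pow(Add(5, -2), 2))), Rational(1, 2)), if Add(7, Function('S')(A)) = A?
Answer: Mul(2, Pow(1054, Rational(1, 2))) ≈ 64.931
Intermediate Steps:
Function('S')(A) = Add(-7, A)
Pow(Add(4214, Function('S')(Pow(Add(5, -2), 2))), Rational(1, 2)) = Pow(Add(4214, Add(-7, Pow(Add(5, -2), 2))), Rational(1, 2)) = Pow(Add(4214, Add(-7, Pow(3, 2))), Rational(1, 2)) = Pow(Add(4214, Add(-7, 9)), Rational(1, 2)) = Pow(Add(4214, 2), Rational(1, 2)) = Pow(4216, Rational(1, 2)) = Mul(2, Pow(1054, Rational(1, 2)))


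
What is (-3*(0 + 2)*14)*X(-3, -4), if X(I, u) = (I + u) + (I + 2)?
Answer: 672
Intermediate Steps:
X(I, u) = 2 + u + 2*I (X(I, u) = (I + u) + (2 + I) = 2 + u + 2*I)
(-3*(0 + 2)*14)*X(-3, -4) = (-3*(0 + 2)*14)*(2 - 4 + 2*(-3)) = (-3*2*14)*(2 - 4 - 6) = -6*14*(-8) = -84*(-8) = 672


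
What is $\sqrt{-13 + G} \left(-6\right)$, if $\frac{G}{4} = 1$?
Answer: $- 18 i \approx - 18.0 i$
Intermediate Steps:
$G = 4$ ($G = 4 \cdot 1 = 4$)
$\sqrt{-13 + G} \left(-6\right) = \sqrt{-13 + 4} \left(-6\right) = \sqrt{-9} \left(-6\right) = 3 i \left(-6\right) = - 18 i$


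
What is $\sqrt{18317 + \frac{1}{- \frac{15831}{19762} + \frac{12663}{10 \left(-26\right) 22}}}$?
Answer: $\frac{\sqrt{59093803598392525157}}{56799921} \approx 135.34$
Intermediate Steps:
$\sqrt{18317 + \frac{1}{- \frac{15831}{19762} + \frac{12663}{10 \left(-26\right) 22}}} = \sqrt{18317 + \frac{1}{\left(-15831\right) \frac{1}{19762} + \frac{12663}{\left(-260\right) 22}}} = \sqrt{18317 + \frac{1}{- \frac{15831}{19762} + \frac{12663}{-5720}}} = \sqrt{18317 + \frac{1}{- \frac{15831}{19762} + 12663 \left(- \frac{1}{5720}\right)}} = \sqrt{18317 + \frac{1}{- \frac{15831}{19762} - \frac{12663}{5720}}} = \sqrt{18317 + \frac{1}{- \frac{170399763}{56519320}}} = \sqrt{18317 - \frac{56519320}{170399763}} = \sqrt{\frac{3121155939551}{170399763}} = \frac{\sqrt{59093803598392525157}}{56799921}$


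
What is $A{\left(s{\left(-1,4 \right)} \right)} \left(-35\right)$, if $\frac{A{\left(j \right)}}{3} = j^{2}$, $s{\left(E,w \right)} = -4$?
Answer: $-1680$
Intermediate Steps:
$A{\left(j \right)} = 3 j^{2}$
$A{\left(s{\left(-1,4 \right)} \right)} \left(-35\right) = 3 \left(-4\right)^{2} \left(-35\right) = 3 \cdot 16 \left(-35\right) = 48 \left(-35\right) = -1680$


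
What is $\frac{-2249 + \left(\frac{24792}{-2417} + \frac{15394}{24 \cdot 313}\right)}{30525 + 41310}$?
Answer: $- \frac{20491503851}{652136232420} \approx -0.031422$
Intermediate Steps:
$\frac{-2249 + \left(\frac{24792}{-2417} + \frac{15394}{24 \cdot 313}\right)}{30525 + 41310} = \frac{-2249 + \left(24792 \left(- \frac{1}{2417}\right) + \frac{15394}{7512}\right)}{71835} = \left(-2249 + \left(- \frac{24792}{2417} + 15394 \cdot \frac{1}{7512}\right)\right) \frac{1}{71835} = \left(-2249 + \left(- \frac{24792}{2417} + \frac{7697}{3756}\right)\right) \frac{1}{71835} = \left(-2249 - \frac{74515103}{9078252}\right) \frac{1}{71835} = \left(- \frac{20491503851}{9078252}\right) \frac{1}{71835} = - \frac{20491503851}{652136232420}$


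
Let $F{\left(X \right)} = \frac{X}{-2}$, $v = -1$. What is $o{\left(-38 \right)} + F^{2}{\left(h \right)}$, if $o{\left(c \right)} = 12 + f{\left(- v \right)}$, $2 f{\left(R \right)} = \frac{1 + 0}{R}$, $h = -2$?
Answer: $\frac{27}{2} \approx 13.5$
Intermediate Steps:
$F{\left(X \right)} = - \frac{X}{2}$ ($F{\left(X \right)} = X \left(- \frac{1}{2}\right) = - \frac{X}{2}$)
$f{\left(R \right)} = \frac{1}{2 R}$ ($f{\left(R \right)} = \frac{\left(1 + 0\right) \frac{1}{R}}{2} = \frac{1 \frac{1}{R}}{2} = \frac{1}{2 R}$)
$o{\left(c \right)} = \frac{25}{2}$ ($o{\left(c \right)} = 12 + \frac{1}{2 \left(\left(-1\right) \left(-1\right)\right)} = 12 + \frac{1}{2 \cdot 1} = 12 + \frac{1}{2} \cdot 1 = 12 + \frac{1}{2} = \frac{25}{2}$)
$o{\left(-38 \right)} + F^{2}{\left(h \right)} = \frac{25}{2} + \left(\left(- \frac{1}{2}\right) \left(-2\right)\right)^{2} = \frac{25}{2} + 1^{2} = \frac{25}{2} + 1 = \frac{27}{2}$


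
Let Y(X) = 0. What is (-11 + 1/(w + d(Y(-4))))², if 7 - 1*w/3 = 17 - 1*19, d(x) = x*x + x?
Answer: 87616/729 ≈ 120.19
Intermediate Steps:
d(x) = x + x² (d(x) = x² + x = x + x²)
w = 27 (w = 21 - 3*(17 - 1*19) = 21 - 3*(17 - 19) = 21 - 3*(-2) = 21 + 6 = 27)
(-11 + 1/(w + d(Y(-4))))² = (-11 + 1/(27 + 0*(1 + 0)))² = (-11 + 1/(27 + 0*1))² = (-11 + 1/(27 + 0))² = (-11 + 1/27)² = (-296/27)² = 87616/729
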